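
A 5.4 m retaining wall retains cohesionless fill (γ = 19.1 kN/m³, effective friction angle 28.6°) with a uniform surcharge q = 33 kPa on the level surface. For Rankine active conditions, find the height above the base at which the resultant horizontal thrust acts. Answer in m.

K_a = 0.3525.
Triangular part P₁ = ½K_aγH² = 98.18 at H/3 = 1.800 m; rectangular part P₂ = K_a q H = 62.82 at H/2 = 2.700 m.
ȳ = (P₁·1.800 + P₂·2.700)/(P₁+P₂) = 2.151 m.

2.15 m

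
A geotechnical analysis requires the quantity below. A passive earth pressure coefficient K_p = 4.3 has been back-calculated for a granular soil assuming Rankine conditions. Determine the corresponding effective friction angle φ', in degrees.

K_p = (1+sin φ)/(1−sin φ) ⇒ sin φ = (K_p − 1)/(K_p + 1) = 0.6226.
φ = arcsin(0.6226) = 38.51°.

38.5°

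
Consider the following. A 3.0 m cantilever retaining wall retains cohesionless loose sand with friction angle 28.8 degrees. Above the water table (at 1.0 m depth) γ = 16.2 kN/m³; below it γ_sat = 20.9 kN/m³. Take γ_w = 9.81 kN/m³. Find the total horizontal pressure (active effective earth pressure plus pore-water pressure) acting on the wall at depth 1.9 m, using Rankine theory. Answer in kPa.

K_a = (1 − sin φ)/(1 + sin φ) = 0.3498.
γ' = 20.9 − 9.81 = 11.09 kN/m³.
Effective vertical stress at 1.9 m: σ'_v = 16.2×1.0 + 11.09×0.900 = 26.18 kPa.
σ'_h = K_a σ'_v = 0.3498 × 26.18 = 9.157 kPa; u = γ_w × 0.900 = 8.829 kPa.
Total σ_h = 9.157 + 8.829 = 17.99 kPa.

18.0 kPa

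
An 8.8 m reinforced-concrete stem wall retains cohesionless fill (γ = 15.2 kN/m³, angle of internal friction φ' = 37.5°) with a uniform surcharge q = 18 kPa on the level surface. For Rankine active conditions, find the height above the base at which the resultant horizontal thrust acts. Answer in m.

3.24 m

K_a = 0.2432.
Triangular part P₁ = ½K_aγH² = 143.1 at H/3 = 2.933 m; rectangular part P₂ = K_a q H = 38.52 at H/2 = 4.400 m.
ȳ = (P₁·2.933 + P₂·4.400)/(P₁+P₂) = 3.244 m.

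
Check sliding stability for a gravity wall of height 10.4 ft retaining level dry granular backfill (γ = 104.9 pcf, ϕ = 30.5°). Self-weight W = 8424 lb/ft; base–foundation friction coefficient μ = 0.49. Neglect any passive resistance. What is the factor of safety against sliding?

K_a = tan²(45° − 30.5°/2) = 0.3267.
P_a = ½K_aγH² = 0.5×0.3267×104.9×10.4² = 1853 lb/ft, acting at H/3 = 3.467 ft above the base.
FS_sliding = μW / P_a = 0.49×8424 / 1853 = 2.227.

2.23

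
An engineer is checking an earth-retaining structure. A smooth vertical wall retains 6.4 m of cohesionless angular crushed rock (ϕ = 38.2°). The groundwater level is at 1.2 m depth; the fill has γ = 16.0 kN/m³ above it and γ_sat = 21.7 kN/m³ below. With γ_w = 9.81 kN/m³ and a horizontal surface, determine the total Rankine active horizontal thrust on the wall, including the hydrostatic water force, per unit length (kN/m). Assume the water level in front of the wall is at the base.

197 kN/m

K_a = tan²(45° − φ/2) = 0.2358.
γ' = 21.7 − 9.81 = 11.89 kN/m³. Depth below WT = 5.2 m.
σ'_h at WT = K_a γ d_w = 4.527 kPa; at base = 4.527 + K_a γ' × 5.2 = 19.10 kPa.
P₁ (0–1.2 m) = ½×4.527×1.2 = 2.716. P₂ (1.2–6.4 m) = ½(4.527+19.10)×5.2 = 61.44.
P_w = ½ γ_w h₂² = 0.5×9.81×5.2² = 132.6. Total = 2.716+61.44+132.6 = 196.8 kN/m.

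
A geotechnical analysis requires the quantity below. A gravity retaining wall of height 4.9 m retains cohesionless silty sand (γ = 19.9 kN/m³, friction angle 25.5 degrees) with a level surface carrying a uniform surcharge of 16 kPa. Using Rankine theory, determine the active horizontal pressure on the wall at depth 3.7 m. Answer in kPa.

K_a = (1 − sin φ)/(1 + sin φ) = 0.3981.
σ_v = γz + q = 19.9 × 3.7 + 16 = 89.63 kPa.
σ_h = K_a σ_v = 0.3981 × 89.63 = 35.68 kPa.

35.7 kPa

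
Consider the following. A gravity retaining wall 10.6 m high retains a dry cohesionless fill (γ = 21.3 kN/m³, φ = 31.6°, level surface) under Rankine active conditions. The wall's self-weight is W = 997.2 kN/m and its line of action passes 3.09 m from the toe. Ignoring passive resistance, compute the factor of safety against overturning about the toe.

K_a = tan²(45° − 31.6°/2) = 0.3123.
P_a = ½K_aγH² = 0.5×0.3123×21.3×10.6² = 373.8 kN/m, acting at H/3 = 3.533 m above the base.
Overturning moment M_o = P_a × H/3 = 373.8 × 3.533 = 1321.
Resisting moment M_r = W × 3.09 = 997.2 × 3.09 = 3081.
FS_overturning = M_r/M_o = 3081/1321 = 2.333.

2.33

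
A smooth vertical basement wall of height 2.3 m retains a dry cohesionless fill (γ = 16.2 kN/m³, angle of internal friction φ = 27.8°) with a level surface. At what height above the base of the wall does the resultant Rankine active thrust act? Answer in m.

0.767 m

K_a = 0.3639.
The pressure distribution is triangular, so the resultant acts at H/3 above the base = 2.3/3 = 0.7667 m.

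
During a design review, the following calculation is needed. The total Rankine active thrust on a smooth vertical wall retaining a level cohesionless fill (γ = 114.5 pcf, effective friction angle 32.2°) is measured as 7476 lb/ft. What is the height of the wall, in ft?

20.7 ft

K_a = 0.3047. P_a = ½ K_a γ H² ⇒ H = √(2P_a/(K_a γ)).
H = √(2×7476/(0.3047×114.5)) = 20.70 ft.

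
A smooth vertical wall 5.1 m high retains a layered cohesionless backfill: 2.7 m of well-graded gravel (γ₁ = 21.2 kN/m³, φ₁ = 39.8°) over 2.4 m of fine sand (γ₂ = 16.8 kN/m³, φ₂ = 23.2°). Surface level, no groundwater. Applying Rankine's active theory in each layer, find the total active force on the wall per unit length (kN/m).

97.7 kN/m

K_a1 = tan²(45°−39.8°/2) = 0.2194; K_a2 = tan²(45°−23.2°/2) = 0.4348.
Layer 1: σ at base = K_a1 γ₁ h₁ = 12.56 kPa; P₁ = ½×12.56×2.7 = 16.96.
Layer 2: σ_v at top = γ₁h₁ = 57.24; σ_h top = K_a2×57.24 = 24.89; σ_h base = K_a2×(57.24+16.8×2.4) = 42.42.
P₂ = ½(24.89+42.42)×2.4 = 80.76. Total P_a = 16.96+80.76 = 97.72 kN/m.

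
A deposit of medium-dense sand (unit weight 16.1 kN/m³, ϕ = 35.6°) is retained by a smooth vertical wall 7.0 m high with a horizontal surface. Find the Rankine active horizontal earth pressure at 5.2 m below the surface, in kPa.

K_a = (1 − sin φ)/(1 + sin φ) = 0.2641.
σ_h = K_a γ z = 0.2641 × 16.1 × 5.2 = 22.11 kPa.

22.1 kPa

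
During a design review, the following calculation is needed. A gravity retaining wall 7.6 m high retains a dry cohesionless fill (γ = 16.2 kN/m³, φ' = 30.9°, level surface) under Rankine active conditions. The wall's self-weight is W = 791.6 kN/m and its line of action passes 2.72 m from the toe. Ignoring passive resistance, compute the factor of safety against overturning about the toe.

K_a = tan²(45° − 30.9°/2) = 0.3214.
P_a = ½K_aγH² = 0.5×0.3214×16.2×7.6² = 150.4 kN/m, acting at H/3 = 2.533 m above the base.
Overturning moment M_o = P_a × H/3 = 150.4 × 2.533 = 380.9.
Resisting moment M_r = W × 2.72 = 791.6 × 2.72 = 2153.
FS_overturning = M_r/M_o = 2153/380.9 = 5.652.

5.65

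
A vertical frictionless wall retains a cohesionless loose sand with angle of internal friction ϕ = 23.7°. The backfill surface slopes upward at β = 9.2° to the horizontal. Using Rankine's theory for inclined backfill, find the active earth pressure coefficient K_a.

0.450

K_a = cos β · (cos β − √(cos²β − cos²φ)) / (cos β + √(cos²β − cos²φ)).
cos β = 0.9871, cos φ = 0.9157, √(cos²β − cos²φ) = 0.3688.
K_a = 0.9871 × (0.9871 − 0.3688)/(0.9871 + 0.3688) = 0.4502.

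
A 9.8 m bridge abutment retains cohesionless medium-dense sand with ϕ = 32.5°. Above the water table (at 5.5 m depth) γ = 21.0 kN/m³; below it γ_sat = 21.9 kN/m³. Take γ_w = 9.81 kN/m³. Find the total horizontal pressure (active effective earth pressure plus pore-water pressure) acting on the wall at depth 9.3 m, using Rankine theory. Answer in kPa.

85.9 kPa

K_a = (1 − sin φ)/(1 + sin φ) = 0.3010.
γ' = 21.9 − 9.81 = 12.09 kN/m³.
Effective vertical stress at 9.3 m: σ'_v = 21.0×5.5 + 12.09×3.80 = 161.4 kPa.
σ'_h = K_a σ'_v = 0.3010 × 161.4 = 48.59 kPa; u = γ_w × 3.80 = 37.28 kPa.
Total σ_h = 48.59 + 37.28 = 85.87 kPa.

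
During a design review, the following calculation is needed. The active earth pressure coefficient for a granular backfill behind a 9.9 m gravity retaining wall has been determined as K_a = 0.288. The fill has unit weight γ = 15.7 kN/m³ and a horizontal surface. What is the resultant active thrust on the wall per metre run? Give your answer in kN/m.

222 kN/m

P = ½ K_a γ H² = 0.5 × 0.288 × 15.7 × 9.9² = 221.6 kN/m.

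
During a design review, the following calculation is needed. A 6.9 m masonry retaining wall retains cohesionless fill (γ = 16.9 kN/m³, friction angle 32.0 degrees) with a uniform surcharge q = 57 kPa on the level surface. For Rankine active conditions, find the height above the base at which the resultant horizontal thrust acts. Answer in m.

2.87 m

K_a = 0.3073.
Triangular part P₁ = ½K_aγH² = 123.6 at H/3 = 2.300 m; rectangular part P₂ = K_a q H = 120.8 at H/2 = 3.450 m.
ȳ = (P₁·2.300 + P₂·3.450)/(P₁+P₂) = 2.868 m.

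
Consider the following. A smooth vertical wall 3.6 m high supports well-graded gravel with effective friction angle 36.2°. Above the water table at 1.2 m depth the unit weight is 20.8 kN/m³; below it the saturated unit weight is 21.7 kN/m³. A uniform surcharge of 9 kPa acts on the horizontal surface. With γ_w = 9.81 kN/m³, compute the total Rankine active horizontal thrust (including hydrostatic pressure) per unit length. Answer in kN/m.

64.7 kN/m

K_a = tan²(45° − φ/2) = 0.2574.
γ' = 21.7 − 9.81 = 11.89 kN/m³. h₂ = H − d_w = 2.4 m.
σ'_h: at surface K_a·q = 2.316; at WT K_a(q+γd_w) = 8.741; at base K_a(q+γd_w+γ'h₂) = 16.09 kPa.
P₁ = ½(2.316+8.741)×1.2 = 6.634; P₂ = ½(8.741+16.09)×2.4 = 29.79; P_w = ½γ_w h₂² = 28.25.
Total = 6.634+29.79+28.25 = 64.68 kN/m.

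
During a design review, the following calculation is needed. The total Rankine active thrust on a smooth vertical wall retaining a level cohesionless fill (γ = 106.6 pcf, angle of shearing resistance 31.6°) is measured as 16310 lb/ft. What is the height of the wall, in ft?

K_a = 0.3123. P_a = ½ K_a γ H² ⇒ H = √(2P_a/(K_a γ)).
H = √(2×16310/(0.3123×106.6)) = 31.30 ft.

31.3 ft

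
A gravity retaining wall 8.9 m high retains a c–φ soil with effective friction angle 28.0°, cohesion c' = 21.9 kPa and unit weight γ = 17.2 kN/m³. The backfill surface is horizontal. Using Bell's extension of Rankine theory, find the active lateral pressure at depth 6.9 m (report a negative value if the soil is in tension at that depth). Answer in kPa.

K_a = (1 − sin φ)/(1 + sin φ) = 0.3610.
σ_a = K_a γ z − 2c√K_a = 0.3610×17.2×6.9 − 2×21.9×0.6009 = 16.53 kPa.

16.5 kPa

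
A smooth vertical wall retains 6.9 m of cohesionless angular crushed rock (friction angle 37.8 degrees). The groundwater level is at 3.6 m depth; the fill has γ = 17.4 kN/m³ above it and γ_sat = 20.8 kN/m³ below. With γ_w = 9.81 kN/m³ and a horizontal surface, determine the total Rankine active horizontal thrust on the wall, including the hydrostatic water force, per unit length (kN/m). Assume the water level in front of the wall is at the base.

K_a = tan²(45° − φ/2) = 0.2400.
γ' = 20.8 − 9.81 = 10.99 kN/m³. Depth below WT = 3.3 m.
σ'_h at WT = K_a γ d_w = 15.03 kPa; at base = 15.03 + K_a γ' × 3.3 = 23.74 kPa.
P₁ (0–3.6 m) = ½×15.03×3.6 = 27.06. P₂ (3.6–6.9 m) = ½(15.03+23.74)×3.3 = 63.97.
P_w = ½ γ_w h₂² = 0.5×9.81×3.3² = 53.42. Total = 27.06+63.97+53.42 = 144.4 kN/m.

144 kN/m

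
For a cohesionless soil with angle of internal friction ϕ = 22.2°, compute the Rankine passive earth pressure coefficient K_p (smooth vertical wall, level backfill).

K_p = (1 + sin φ)/(1 − sin φ) = tan²(45° + 22.2°/2) = 2.215.

2.21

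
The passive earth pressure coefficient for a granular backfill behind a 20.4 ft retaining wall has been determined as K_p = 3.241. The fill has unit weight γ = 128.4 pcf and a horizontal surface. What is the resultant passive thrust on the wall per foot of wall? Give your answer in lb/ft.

86600 lb/ft

P = ½ K_p γ H² = 0.5 × 3.241 × 128.4 × 20.4² = 86590 lb/ft.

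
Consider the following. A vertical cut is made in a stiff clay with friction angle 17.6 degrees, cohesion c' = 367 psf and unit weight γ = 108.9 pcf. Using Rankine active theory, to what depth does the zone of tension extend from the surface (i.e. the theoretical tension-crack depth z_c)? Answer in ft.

9.21 ft

K_a = tan²(45° − 17.6°/2) = 0.5357; √K_a = 0.7319.
The active pressure is zero where K_a γ z = 2c√K_a, so z_c = 2c/(γ√K_a) = 2×367/(108.9×0.7319) = 9.209 ft.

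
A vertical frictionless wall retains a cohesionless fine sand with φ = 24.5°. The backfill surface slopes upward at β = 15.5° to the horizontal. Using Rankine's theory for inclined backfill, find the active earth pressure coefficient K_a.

0.486

K_a = cos β · (cos β − √(cos²β − cos²φ)) / (cos β + √(cos²β − cos²φ)).
cos β = 0.9636, cos φ = 0.9100, √(cos²β − cos²φ) = 0.3171.
K_a = 0.9636 × (0.9636 − 0.3171)/(0.9636 + 0.3171) = 0.4865.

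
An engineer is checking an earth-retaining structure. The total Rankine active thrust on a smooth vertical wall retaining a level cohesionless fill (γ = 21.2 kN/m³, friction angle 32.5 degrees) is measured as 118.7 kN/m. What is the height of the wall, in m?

K_a = 0.3010. P_a = ½ K_a γ H² ⇒ H = √(2P_a/(K_a γ)).
H = √(2×118.7/(0.3010×21.2)) = 6.100 m.

6.10 m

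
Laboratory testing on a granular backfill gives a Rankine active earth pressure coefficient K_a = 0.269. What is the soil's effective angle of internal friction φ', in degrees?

K_a = tan²(45° − φ/2) ⇒ 45° − φ/2 = arctan(√0.269) = 27.41°.
φ = 2(45° − 27.41°) = 35.17°.

35.2°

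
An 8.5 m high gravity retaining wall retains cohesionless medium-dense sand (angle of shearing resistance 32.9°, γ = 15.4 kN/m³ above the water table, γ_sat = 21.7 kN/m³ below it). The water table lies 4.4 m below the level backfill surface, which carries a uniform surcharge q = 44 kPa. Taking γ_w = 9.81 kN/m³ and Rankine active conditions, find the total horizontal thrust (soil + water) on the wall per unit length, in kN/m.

349 kN/m

K_a = tan²(45° − φ/2) = 0.2960.
γ' = 21.7 − 9.81 = 11.89 kN/m³. h₂ = H − d_w = 4.1 m.
σ'_h: at surface K_a·q = 13.03; at WT K_a(q+γd_w) = 33.08; at base K_a(q+γd_w+γ'h₂) = 47.52 kPa.
P₁ = ½(13.03+33.08)×4.4 = 101.4; P₂ = ½(33.08+47.52)×4.1 = 165.2; P_w = ½γ_w h₂² = 82.45.
Total = 101.4+165.2+82.45 = 349.1 kN/m.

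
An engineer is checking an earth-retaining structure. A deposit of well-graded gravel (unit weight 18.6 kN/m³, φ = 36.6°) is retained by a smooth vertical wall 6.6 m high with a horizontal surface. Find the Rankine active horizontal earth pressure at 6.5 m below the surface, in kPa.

K_a = (1 − sin φ)/(1 + sin φ) = 0.2530.
σ_h = K_a γ z = 0.2530 × 18.6 × 6.5 = 30.58 kPa.

30.6 kPa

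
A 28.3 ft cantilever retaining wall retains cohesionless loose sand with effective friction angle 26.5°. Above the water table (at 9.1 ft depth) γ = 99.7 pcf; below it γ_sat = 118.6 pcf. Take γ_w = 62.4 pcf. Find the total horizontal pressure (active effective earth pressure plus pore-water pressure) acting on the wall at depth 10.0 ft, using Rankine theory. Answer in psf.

423 psf

K_a = (1 − sin φ)/(1 + sin φ) = 0.3829.
γ' = 118.6 − 62.4 = 56.20 pcf.
Effective vertical stress at 10.0 ft: σ'_v = 99.7×9.1 + 56.20×0.900 = 957.9 psf.
σ'_h = K_a σ'_v = 0.3829 × 957.9 = 366.8 psf; u = γ_w × 0.900 = 56.16 psf.
Total σ_h = 366.8 + 56.16 = 423.0 psf.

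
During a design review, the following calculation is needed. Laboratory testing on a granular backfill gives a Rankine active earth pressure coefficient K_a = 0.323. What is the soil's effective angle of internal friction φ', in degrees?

30.8°

K_a = tan²(45° − φ/2) ⇒ 45° − φ/2 = arctan(√0.323) = 29.61°.
φ = 2(45° − 29.61°) = 30.78°.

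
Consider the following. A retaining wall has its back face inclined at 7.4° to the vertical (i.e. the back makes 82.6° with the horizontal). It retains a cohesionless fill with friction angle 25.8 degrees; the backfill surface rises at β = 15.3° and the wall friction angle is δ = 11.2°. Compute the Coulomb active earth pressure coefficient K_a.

0.537

K_a = sin²(α+φ) / [sin²α · sin(α−δ) · (1 + √{sin(φ+δ)sin(φ−β) / (sin(α−δ)sin(α+β))})²].
With α = 82.6°, φ = 25.8°, δ = 11.2°, β = 15.3°: K_a = 0.5365.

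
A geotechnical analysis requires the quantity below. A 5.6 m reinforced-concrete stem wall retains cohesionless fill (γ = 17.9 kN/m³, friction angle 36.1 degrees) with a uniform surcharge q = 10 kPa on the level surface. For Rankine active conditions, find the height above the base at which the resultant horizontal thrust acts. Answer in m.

2.02 m

K_a = 0.2585.
Triangular part P₁ = ½K_aγH² = 72.55 at H/3 = 1.867 m; rectangular part P₂ = K_a q H = 14.48 at H/2 = 2.800 m.
ȳ = (P₁·1.867 + P₂·2.800)/(P₁+P₂) = 2.022 m.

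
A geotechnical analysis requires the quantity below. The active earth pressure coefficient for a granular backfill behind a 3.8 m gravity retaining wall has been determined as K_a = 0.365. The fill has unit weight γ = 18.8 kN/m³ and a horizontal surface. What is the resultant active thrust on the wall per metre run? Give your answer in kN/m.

49.5 kN/m

P = ½ K_a γ H² = 0.5 × 0.365 × 18.8 × 3.8² = 49.54 kN/m.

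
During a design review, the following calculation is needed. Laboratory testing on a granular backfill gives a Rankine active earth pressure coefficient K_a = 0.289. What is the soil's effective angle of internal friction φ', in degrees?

K_a = tan²(45° − φ/2) ⇒ 45° − φ/2 = arctan(√0.289) = 28.26°.
φ = 2(45° − 28.26°) = 33.48°.

33.5°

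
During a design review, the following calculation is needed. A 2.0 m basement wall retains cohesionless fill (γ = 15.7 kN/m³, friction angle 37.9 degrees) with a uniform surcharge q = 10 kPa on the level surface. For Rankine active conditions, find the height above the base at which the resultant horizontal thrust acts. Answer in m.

0.796 m

K_a = 0.2389.
Triangular part P₁ = ½K_aγH² = 7.503 at H/3 = 0.6667 m; rectangular part P₂ = K_a q H = 4.779 at H/2 = 1.000 m.
ȳ = (P₁·0.6667 + P₂·1.000)/(P₁+P₂) = 0.7964 m.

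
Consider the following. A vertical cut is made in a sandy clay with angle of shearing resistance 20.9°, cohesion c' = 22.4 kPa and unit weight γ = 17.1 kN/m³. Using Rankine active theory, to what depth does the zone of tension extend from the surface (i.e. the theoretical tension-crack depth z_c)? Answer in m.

K_a = tan²(45° − 20.9°/2) = 0.4741; √K_a = 0.6886.
The active pressure is zero where K_a γ z = 2c√K_a, so z_c = 2c/(γ√K_a) = 2×22.4/(17.1×0.6886) = 3.805 m.

3.80 m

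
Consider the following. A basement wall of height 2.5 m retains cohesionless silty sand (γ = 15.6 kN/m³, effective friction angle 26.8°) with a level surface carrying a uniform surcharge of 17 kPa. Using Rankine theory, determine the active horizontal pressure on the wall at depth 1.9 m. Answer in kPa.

K_a = (1 − sin φ)/(1 + sin φ) = 0.3785.
σ_v = γz + q = 15.6 × 1.9 + 17 = 46.64 kPa.
σ_h = K_a σ_v = 0.3785 × 46.64 = 17.65 kPa.

17.7 kPa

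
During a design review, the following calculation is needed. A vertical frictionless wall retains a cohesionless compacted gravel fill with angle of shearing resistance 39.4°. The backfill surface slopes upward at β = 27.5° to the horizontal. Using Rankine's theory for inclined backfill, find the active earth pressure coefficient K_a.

K_a = cos β · (cos β − √(cos²β − cos²φ)) / (cos β + √(cos²β − cos²φ)).
cos β = 0.8870, cos φ = 0.7727, √(cos²β − cos²φ) = 0.4355.
K_a = 0.8870 × (0.8870 − 0.4355)/(0.8870 + 0.4355) = 0.3028.

0.303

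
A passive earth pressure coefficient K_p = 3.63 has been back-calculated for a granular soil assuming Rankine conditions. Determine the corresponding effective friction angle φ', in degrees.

34.6°

K_p = (1+sin φ)/(1−sin φ) ⇒ sin φ = (K_p − 1)/(K_p + 1) = 0.5680.
φ = arcsin(0.5680) = 34.61°.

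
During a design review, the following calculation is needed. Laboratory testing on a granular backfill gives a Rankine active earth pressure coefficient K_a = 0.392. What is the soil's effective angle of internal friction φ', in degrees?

K_a = tan²(45° − φ/2) ⇒ 45° − φ/2 = arctan(√0.392) = 32.05°.
φ = 2(45° − 32.05°) = 25.90°.

25.9°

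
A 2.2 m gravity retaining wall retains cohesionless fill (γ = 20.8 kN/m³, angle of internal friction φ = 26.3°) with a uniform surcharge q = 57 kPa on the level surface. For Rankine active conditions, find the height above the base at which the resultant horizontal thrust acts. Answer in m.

0.995 m

K_a = 0.3859.
Triangular part P₁ = ½K_aγH² = 19.43 at H/3 = 0.7333 m; rectangular part P₂ = K_a q H = 48.40 at H/2 = 1.100 m.
ȳ = (P₁·0.7333 + P₂·1.100)/(P₁+P₂) = 0.9950 m.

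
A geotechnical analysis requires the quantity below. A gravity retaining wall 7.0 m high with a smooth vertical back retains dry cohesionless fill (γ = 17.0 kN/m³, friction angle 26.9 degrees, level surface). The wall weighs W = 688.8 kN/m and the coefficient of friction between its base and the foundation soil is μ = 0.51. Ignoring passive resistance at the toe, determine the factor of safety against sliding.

2.24

K_a = tan²(45° − 26.9°/2) = 0.3770.
P_a = ½K_aγH² = 0.5×0.3770×17.0×7.0² = 157.0 kN/m, acting at H/3 = 2.333 m above the base.
FS_sliding = μW / P_a = 0.51×688.8 / 157.0 = 2.237.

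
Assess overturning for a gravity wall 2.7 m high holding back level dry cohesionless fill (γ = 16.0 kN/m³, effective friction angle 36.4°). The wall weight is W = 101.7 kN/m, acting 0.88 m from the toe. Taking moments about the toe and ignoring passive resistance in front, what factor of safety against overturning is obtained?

6.68

K_a = tan²(45° − 36.4°/2) = 0.2552.
P_a = ½K_aγH² = 0.5×0.2552×16.0×2.7² = 14.88 kN/m, acting at H/3 = 0.9000 m above the base.
Overturning moment M_o = P_a × H/3 = 14.88 × 0.9000 = 13.39.
Resisting moment M_r = W × 0.88 = 101.7 × 0.88 = 89.50.
FS_overturning = M_r/M_o = 89.50/13.39 = 6.682.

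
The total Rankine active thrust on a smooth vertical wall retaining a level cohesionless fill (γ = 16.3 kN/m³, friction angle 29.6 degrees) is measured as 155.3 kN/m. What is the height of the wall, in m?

K_a = 0.3387. P_a = ½ K_a γ H² ⇒ H = √(2P_a/(K_a γ)).
H = √(2×155.3/(0.3387×16.3)) = 7.500 m.

7.50 m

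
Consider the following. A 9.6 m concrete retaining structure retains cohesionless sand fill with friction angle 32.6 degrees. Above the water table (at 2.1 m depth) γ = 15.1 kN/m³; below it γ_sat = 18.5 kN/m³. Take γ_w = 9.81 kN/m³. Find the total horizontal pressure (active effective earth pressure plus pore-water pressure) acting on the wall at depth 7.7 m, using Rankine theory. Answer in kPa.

79.0 kPa

K_a = (1 − sin φ)/(1 + sin φ) = 0.2997.
γ' = 18.5 − 9.81 = 8.690 kN/m³.
Effective vertical stress at 7.7 m: σ'_v = 15.1×2.1 + 8.690×5.60 = 80.37 kPa.
σ'_h = K_a σ'_v = 0.2997 × 80.37 = 24.09 kPa; u = γ_w × 5.60 = 54.94 kPa.
Total σ_h = 24.09 + 54.94 = 79.03 kPa.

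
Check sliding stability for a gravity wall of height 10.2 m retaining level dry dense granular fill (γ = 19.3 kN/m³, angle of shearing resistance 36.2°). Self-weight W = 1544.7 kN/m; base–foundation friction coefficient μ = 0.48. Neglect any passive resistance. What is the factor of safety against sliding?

K_a = tan²(45° − 36.2°/2) = 0.2574.
P_a = ½K_aγH² = 0.5×0.2574×19.3×10.2² = 258.4 kN/m, acting at H/3 = 3.400 m above the base.
FS_sliding = μW / P_a = 0.48×1544.7 / 258.4 = 2.869.

2.87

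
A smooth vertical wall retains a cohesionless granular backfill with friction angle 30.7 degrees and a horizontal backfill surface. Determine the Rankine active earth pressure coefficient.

0.324

K_a = tan²(45° − φ/2) = tan²(29.65°) = 0.3240.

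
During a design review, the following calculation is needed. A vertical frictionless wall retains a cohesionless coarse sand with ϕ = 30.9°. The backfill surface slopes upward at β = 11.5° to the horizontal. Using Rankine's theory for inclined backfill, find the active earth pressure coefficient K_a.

0.342

K_a = cos β · (cos β − √(cos²β − cos²φ)) / (cos β + √(cos²β − cos²φ)).
cos β = 0.9799, cos φ = 0.8581, √(cos²β − cos²φ) = 0.4733.
K_a = 0.9799 × (0.9799 − 0.4733)/(0.9799 + 0.4733) = 0.3417.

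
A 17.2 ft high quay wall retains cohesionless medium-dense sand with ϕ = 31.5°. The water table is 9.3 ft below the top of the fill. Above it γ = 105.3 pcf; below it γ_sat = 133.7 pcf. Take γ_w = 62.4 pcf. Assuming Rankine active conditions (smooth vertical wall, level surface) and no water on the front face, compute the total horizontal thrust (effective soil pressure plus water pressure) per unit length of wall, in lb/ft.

6500 lb/ft

K_a = tan²(45° − φ/2) = 0.3136.
γ' = 133.7 − 62.4 = 71.30 pcf. Depth below WT = 7.9 ft.
σ'_h at WT = K_a γ d_w = 307.1 psf; at base = 307.1 + K_a γ' × 7.9 = 483.8 psf.
P₁ (0–9.3 ft) = ½×307.1×9.3 = 1428. P₂ (9.3–17.2 ft) = ½(307.1+483.8)×7.9 = 3124.
P_w = ½ γ_w h₂² = 0.5×62.4×7.9² = 1947. Total = 1428+3124+1947 = 6500 lb/ft.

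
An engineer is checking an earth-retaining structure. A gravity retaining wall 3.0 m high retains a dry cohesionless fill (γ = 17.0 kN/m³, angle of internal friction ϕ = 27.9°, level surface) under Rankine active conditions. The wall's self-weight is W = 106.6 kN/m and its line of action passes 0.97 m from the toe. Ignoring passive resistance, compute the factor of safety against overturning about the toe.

K_a = tan²(45° − 27.9°/2) = 0.3625.
P_a = ½K_aγH² = 0.5×0.3625×17.0×3.0² = 27.73 kN/m, acting at H/3 = 1.000 m above the base.
Overturning moment M_o = P_a × H/3 = 27.73 × 1.000 = 27.73.
Resisting moment M_r = W × 0.97 = 106.6 × 0.97 = 103.4.
FS_overturning = M_r/M_o = 103.4/27.73 = 3.729.

3.73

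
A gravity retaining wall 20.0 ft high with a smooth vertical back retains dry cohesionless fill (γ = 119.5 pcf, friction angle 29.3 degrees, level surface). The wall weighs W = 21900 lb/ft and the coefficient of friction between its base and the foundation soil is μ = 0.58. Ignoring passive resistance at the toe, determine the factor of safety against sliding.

K_a = tan²(45° − 29.3°/2) = 0.3428.
P_a = ½K_aγH² = 0.5×0.3428×119.5×20.0² = 8194 lb/ft, acting at H/3 = 6.667 ft above the base.
FS_sliding = μW / P_a = 0.58×21900 / 8194 = 1.550.

1.55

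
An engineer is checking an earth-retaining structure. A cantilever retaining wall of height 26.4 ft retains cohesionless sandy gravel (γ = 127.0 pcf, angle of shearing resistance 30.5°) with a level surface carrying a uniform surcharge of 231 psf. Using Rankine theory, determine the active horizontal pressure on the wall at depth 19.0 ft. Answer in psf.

K_a = (1 − sin φ)/(1 + sin φ) = 0.3267.
σ_v = γz + q = 127.0 × 19.0 + 231 = 2644 psf.
σ_h = K_a σ_v = 0.3267 × 2644 = 863.7 psf.

864 psf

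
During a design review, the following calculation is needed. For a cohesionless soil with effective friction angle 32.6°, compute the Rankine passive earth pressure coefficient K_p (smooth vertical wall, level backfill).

3.34

K_p = (1 + sin φ)/(1 − sin φ) = tan²(45° + 32.6°/2) = 3.336.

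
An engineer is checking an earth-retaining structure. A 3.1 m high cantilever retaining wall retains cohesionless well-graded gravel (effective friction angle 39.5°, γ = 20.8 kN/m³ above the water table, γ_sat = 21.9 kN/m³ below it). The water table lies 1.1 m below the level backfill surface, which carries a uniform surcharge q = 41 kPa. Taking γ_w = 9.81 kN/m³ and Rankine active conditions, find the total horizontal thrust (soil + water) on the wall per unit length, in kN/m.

K_a = tan²(45° − φ/2) = 0.2224.
γ' = 21.9 − 9.81 = 12.09 kN/m³. h₂ = H − d_w = 2.0 m.
σ'_h: at surface K_a·q = 9.120; at WT K_a(q+γd_w) = 14.21; at base K_a(q+γd_w+γ'h₂) = 19.59 kPa.
P₁ = ½(9.120+14.21)×1.1 = 12.83; P₂ = ½(14.21+19.59)×2.0 = 33.80; P_w = ½γ_w h₂² = 19.62.
Total = 12.83+33.80+19.62 = 66.25 kN/m.

66.2 kN/m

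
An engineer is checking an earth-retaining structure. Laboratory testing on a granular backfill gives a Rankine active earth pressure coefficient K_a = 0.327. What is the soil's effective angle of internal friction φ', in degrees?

30.5°

K_a = tan²(45° − φ/2) ⇒ 45° − φ/2 = arctan(√0.327) = 29.76°.
φ = 2(45° − 29.76°) = 30.47°.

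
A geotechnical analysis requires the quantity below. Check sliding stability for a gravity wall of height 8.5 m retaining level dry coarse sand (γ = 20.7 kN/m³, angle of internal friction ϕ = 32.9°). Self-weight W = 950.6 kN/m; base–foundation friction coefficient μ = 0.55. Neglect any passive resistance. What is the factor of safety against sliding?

K_a = tan²(45° − 32.9°/2) = 0.2960.
P_a = ½K_aγH² = 0.5×0.2960×20.7×8.5² = 221.4 kN/m, acting at H/3 = 2.833 m above the base.
FS_sliding = μW / P_a = 0.55×950.6 / 221.4 = 2.362.

2.36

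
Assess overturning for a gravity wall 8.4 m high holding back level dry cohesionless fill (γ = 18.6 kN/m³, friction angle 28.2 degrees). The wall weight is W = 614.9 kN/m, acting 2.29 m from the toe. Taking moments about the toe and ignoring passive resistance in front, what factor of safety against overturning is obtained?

K_a = tan²(45° − 28.2°/2) = 0.3582.
P_a = ½K_aγH² = 0.5×0.3582×18.6×8.4² = 235.0 kN/m, acting at H/3 = 2.800 m above the base.
Overturning moment M_o = P_a × H/3 = 235.0 × 2.800 = 658.1.
Resisting moment M_r = W × 2.29 = 614.9 × 2.29 = 1408.
FS_overturning = M_r/M_o = 1408/658.1 = 2.140.

2.14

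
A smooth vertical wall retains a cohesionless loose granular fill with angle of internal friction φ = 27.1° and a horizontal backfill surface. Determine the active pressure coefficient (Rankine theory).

0.374

K_a = (1 − sin φ)/(1 + sin φ) = (1 − sin 27.1°)/(1 + sin 27.1°) = 0.3741.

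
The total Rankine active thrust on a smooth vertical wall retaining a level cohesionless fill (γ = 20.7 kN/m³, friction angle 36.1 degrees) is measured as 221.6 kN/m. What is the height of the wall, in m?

K_a = 0.2585. P_a = ½ K_a γ H² ⇒ H = √(2P_a/(K_a γ)).
H = √(2×221.6/(0.2585×20.7)) = 9.101 m.

9.10 m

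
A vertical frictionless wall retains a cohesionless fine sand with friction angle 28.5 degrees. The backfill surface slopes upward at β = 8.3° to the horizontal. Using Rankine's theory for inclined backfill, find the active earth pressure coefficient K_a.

0.366

K_a = cos β · (cos β − √(cos²β − cos²φ)) / (cos β + √(cos²β − cos²φ)).
cos β = 0.9895, cos φ = 0.8788, √(cos²β − cos²φ) = 0.4548.
K_a = 0.9895 × (0.9895 − 0.4548)/(0.9895 + 0.4548) = 0.3663.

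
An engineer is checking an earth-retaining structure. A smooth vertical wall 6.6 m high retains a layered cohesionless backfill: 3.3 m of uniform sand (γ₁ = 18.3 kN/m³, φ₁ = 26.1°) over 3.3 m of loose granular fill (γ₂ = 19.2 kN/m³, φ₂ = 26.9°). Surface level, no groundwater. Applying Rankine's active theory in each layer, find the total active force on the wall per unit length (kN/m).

153 kN/m

K_a1 = tan²(45°−26.1°/2) = 0.3889; K_a2 = tan²(45°−26.9°/2) = 0.3770.
Layer 1: σ at base = K_a1 γ₁ h₁ = 23.49 kPa; P₁ = ½×23.49×3.3 = 38.76.
Layer 2: σ_v at top = γ₁h₁ = 60.39; σ_h top = K_a2×60.39 = 22.77; σ_h base = K_a2×(60.39+19.2×3.3) = 46.65.
P₂ = ½(22.77+46.65)×3.3 = 114.5. Total P_a = 38.76+114.5 = 153.3 kN/m.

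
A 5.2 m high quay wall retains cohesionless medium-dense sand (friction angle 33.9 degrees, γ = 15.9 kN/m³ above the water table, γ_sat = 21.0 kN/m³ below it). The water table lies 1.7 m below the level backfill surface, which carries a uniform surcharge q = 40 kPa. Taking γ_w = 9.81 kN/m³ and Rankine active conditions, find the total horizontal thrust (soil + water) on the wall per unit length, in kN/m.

172 kN/m

K_a = tan²(45° − φ/2) = 0.2839.
γ' = 21.0 − 9.81 = 11.19 kN/m³. h₂ = H − d_w = 3.5 m.
σ'_h: at surface K_a·q = 11.36; at WT K_a(q+γd_w) = 19.03; at base K_a(q+γd_w+γ'h₂) = 30.15 kPa.
P₁ = ½(11.36+19.03)×1.7 = 25.83; P₂ = ½(19.03+30.15)×3.5 = 86.06; P_w = ½γ_w h₂² = 60.09.
Total = 25.83+86.06+60.09 = 172.0 kN/m.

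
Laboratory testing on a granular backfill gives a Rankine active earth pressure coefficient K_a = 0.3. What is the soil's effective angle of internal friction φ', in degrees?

32.6°

K_a = tan²(45° − φ/2) ⇒ 45° − φ/2 = arctan(√0.3) = 28.71°.
φ = 2(45° − 28.71°) = 32.58°.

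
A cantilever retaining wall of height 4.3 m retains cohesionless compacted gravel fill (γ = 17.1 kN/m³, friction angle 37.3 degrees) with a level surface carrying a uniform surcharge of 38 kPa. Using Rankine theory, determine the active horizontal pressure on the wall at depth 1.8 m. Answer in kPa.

16.9 kPa

K_a = (1 − sin φ)/(1 + sin φ) = 0.2453.
σ_v = γz + q = 17.1 × 1.8 + 38 = 68.78 kPa.
σ_h = K_a σ_v = 0.2453 × 68.78 = 16.87 kPa.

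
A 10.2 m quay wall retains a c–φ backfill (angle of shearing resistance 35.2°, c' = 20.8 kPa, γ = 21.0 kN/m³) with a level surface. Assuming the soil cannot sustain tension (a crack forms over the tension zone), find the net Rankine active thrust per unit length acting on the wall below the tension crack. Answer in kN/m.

115 kN/m

K_a = 0.2687; √K_a = 0.5184.
Tension-crack depth z_c = 2c/(γ√K_a) = 2×20.8/(21.0×0.5184) = 3.822 m.
σ_a at base = K_a γ H − 2c√K_a = 0.2687×21.0×10.2 − 2×20.8×0.5184 = 35.99 kPa.
P_a = ½ × 35.99 × (H − z_c) = 0.5×35.99×6.378 = 114.8 kN/m.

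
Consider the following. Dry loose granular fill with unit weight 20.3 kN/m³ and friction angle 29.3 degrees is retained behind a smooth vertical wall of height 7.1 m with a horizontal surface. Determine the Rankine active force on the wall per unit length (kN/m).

175 kN/m

K_a = tan²(45° − φ/2) = 0.3428.
P_a = ½ K_a γ H² = 0.5 × 0.3428 × 20.3 × 7.1² = 175.4 kN/m.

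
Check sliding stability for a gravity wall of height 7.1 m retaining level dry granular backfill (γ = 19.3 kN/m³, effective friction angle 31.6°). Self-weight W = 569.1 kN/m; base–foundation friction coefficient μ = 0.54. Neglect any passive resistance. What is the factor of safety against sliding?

2.02

K_a = tan²(45° − 31.6°/2) = 0.3123.
P_a = ½K_aγH² = 0.5×0.3123×19.3×7.1² = 151.9 kN/m, acting at H/3 = 2.367 m above the base.
FS_sliding = μW / P_a = 0.54×569.1 / 151.9 = 2.023.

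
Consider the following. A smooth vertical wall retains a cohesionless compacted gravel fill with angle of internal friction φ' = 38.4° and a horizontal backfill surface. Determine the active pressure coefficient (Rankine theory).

0.234

K_a = (1 − sin φ)/(1 + sin φ) = (1 − sin 38.4°)/(1 + sin 38.4°) = 0.2337.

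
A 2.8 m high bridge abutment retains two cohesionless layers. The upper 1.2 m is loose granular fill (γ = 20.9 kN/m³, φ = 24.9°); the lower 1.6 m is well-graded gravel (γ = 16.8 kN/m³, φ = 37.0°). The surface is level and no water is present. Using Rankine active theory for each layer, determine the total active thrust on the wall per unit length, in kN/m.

21.5 kN/m

K_a1 = tan²(45°−24.9°/2) = 0.4074; K_a2 = tan²(45°−37.0°/2) = 0.2486.
Layer 1: σ at base = K_a1 γ₁ h₁ = 10.22 kPa; P₁ = ½×10.22×1.2 = 6.131.
Layer 2: σ_v at top = γ₁h₁ = 25.08; σ_h top = K_a2×25.08 = 6.234; σ_h base = K_a2×(25.08+16.8×1.6) = 12.92.
P₂ = ½(6.234+12.92)×1.6 = 15.32. Total P_a = 6.131+15.32 = 21.45 kN/m.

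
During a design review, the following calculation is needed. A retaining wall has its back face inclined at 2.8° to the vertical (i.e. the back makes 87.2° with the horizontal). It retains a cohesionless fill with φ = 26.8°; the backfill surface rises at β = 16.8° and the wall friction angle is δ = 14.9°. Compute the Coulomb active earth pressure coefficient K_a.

K_a = sin²(α+φ) / [sin²α · sin(α−δ) · (1 + √{sin(φ+δ)sin(φ−β) / (sin(α−δ)sin(α+β))})²].
With α = 87.2°, φ = 26.8°, δ = 14.9°, β = 16.8°: K_a = 0.4793.

0.479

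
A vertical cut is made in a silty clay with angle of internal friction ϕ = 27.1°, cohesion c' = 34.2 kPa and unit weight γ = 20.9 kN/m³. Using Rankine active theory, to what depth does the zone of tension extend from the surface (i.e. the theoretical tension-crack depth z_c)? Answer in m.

K_a = tan²(45° − 27.1°/2) = 0.3741; √K_a = 0.6116.
The active pressure is zero where K_a γ z = 2c√K_a, so z_c = 2c/(γ√K_a) = 2×34.2/(20.9×0.6116) = 5.351 m.

5.35 m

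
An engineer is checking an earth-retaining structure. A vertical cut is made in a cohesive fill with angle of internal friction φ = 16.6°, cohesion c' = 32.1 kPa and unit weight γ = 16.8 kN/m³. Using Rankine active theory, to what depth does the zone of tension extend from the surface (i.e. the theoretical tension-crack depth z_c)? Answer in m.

5.13 m

K_a = tan²(45° − 16.6°/2) = 0.5556; √K_a = 0.7454.
The active pressure is zero where K_a γ z = 2c√K_a, so z_c = 2c/(γ√K_a) = 2×32.1/(16.8×0.7454) = 5.127 m.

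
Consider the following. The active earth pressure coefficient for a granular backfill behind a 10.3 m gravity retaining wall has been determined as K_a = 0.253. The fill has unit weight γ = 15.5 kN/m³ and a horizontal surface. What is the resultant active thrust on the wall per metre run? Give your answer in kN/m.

P = ½ K_a γ H² = 0.5 × 0.253 × 15.5 × 10.3² = 208.0 kN/m.

208 kN/m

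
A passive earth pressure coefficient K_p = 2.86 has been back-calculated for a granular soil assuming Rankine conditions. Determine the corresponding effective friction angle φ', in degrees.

28.8°

K_p = (1+sin φ)/(1−sin φ) ⇒ sin φ = (K_p − 1)/(K_p + 1) = 0.4819.
φ = arcsin(0.4819) = 28.81°.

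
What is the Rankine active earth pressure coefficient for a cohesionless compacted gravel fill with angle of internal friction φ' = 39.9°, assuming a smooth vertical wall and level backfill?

0.218

K_a = (1 − sin φ)/(1 + sin φ) = (1 − sin 39.9°)/(1 + sin 39.9°) = 0.2184.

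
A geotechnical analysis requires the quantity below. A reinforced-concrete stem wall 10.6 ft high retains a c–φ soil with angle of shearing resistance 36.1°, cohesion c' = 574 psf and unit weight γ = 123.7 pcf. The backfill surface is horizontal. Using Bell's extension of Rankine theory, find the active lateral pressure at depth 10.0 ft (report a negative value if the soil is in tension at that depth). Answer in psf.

K_a = (1 − sin φ)/(1 + sin φ) = 0.2585.
σ_a = K_a γ z − 2c√K_a = 0.2585×123.7×10.0 − 2×574×0.5084 = -263.9 psf.

-264 psf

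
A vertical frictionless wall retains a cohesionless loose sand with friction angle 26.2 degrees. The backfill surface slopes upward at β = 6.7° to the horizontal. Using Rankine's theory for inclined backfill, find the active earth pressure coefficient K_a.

K_a = cos β · (cos β − √(cos²β − cos²φ)) / (cos β + √(cos²β − cos²φ)).
cos β = 0.9932, cos φ = 0.8973, √(cos²β − cos²φ) = 0.4258.
K_a = 0.9932 × (0.9932 − 0.4258)/(0.9932 + 0.4258) = 0.3971.

0.397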